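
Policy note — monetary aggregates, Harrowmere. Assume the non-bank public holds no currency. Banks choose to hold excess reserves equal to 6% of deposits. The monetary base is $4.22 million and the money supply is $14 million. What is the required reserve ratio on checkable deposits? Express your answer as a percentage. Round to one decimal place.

Using m = M/MB = 14/4.22 ≈ 3.317536. Since m = (1 + c)/(c + rr + e), the denominator satisfies c + rr + e = (1 + c)/m = (1 + 0) / 3.317536 ≈ 0.301429.
With c = 0 and e = 0.06, the required reserve ratio on checkable deposits is 0.301429 − 0 − 0.06 = 0.241429.

24.1%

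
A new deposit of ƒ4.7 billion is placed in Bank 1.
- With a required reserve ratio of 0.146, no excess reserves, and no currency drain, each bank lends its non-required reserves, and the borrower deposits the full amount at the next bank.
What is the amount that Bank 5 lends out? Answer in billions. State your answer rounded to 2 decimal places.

Each bank lends a fraction (1 − rr) = 0.8540 of the deposit it receives, so Bank 5 receives 4.7·0.8540^4 and lends 4.7·0.8540^5 ≈ 2.1349 billion.

ƒ2.13 billion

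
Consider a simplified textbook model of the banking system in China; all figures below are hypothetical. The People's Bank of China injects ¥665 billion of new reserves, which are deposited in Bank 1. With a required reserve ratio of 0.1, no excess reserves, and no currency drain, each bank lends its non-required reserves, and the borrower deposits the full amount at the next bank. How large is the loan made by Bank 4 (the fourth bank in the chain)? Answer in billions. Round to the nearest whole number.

¥436 billion

Each bank lends a fraction (1 − rr) = 0.9000 of the deposit it receives, so Bank 4 receives 665·0.9000^3 and lends 665·0.9000^4 = 436.3065 billion.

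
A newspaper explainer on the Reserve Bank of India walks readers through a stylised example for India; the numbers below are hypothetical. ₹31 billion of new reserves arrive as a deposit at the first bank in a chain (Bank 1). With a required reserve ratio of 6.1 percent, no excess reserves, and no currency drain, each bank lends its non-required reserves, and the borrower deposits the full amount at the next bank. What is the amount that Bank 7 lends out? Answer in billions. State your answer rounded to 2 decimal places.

₹19.95 billion

Each bank lends a fraction (1 − rr) = 0.9390 of the deposit it receives, so Bank 7 receives 31·0.9390^6 and lends 31·0.9390^7 ≈ 19.9536 billion.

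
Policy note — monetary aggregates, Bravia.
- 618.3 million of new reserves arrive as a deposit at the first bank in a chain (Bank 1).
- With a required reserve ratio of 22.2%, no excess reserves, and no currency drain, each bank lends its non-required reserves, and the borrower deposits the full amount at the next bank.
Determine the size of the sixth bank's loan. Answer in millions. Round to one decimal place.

Each bank lends a fraction (1 − rr) = 0.7780 of the deposit it receives, so Bank 6 receives 618.3·0.7780^5 and lends 618.3·0.7780^6 ≈ 137.1124 million.

137.1 million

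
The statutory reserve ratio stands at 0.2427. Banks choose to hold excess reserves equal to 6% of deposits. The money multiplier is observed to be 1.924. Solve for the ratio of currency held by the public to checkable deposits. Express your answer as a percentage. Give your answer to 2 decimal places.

Using m = 1.924. From m = (1 + c)/(c + rr + e), rearranging gives 1 + c = m·(c + rr + e), so c·(1 − m) = m·(rr + e) − 1.
Hence c = [m·(rr + e) − 1]/(1 − m) = [1.924 × (0.2427 + 0.06) − 1] / (1 − 1.924) ≈ 0.451954.

45.20%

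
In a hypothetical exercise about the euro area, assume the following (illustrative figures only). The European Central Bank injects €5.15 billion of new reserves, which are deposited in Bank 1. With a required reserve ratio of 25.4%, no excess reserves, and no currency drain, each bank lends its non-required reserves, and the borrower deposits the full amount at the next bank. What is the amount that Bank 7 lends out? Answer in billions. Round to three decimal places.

€0.662 billion

Each bank lends a fraction (1 − rr) = 0.7460 of the deposit it receives, so Bank 7 receives 5.15·0.7460^6 and lends 5.15·0.7460^7 ≈ 0.6622 billion.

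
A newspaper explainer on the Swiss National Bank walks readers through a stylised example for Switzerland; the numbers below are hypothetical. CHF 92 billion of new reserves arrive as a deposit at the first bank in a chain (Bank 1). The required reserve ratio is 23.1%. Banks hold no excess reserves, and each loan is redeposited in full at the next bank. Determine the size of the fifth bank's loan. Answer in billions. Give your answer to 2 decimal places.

CHF 24.74 billion

Each bank lends a fraction (1 − rr) = 0.7690 of the deposit it receives, so Bank 5 receives 92·0.7690^4 and lends 92·0.7690^5 ≈ 24.7411 billion.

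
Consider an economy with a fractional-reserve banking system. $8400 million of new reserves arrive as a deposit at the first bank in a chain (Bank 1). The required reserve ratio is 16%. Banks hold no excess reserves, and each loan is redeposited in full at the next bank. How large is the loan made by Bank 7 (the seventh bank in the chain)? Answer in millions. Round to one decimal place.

Each bank lends a fraction (1 − rr) = 0.8400 of the deposit it receives, so Bank 7 receives 8400·0.8400^6 and lends 8400·0.8400^7 ≈ 2478.7589 million.

$2478.8 million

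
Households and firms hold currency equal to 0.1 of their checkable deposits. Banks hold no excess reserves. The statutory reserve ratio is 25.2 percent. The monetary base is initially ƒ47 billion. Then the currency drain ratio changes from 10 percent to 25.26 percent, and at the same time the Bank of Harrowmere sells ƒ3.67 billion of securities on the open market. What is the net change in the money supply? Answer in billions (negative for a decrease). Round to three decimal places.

-39.314 billion

Before: m₁ = (1 + 0.1) / (0.252 + 0.1) = 3.125000, MB₁ = 47, so M₁ = 3.125000 × 47 = 146.875 billion.
After: m₂ = (1 + 0.2526) / (0.252 + 0.2526) ≈ 2.482362, MB₂ = 47 − 3.67 = 43.33, so M₂ = 2.482362 × 43.33 ≈ 107.5607 billion.
ΔM = M₂ − M₁ = 107.5607 − 146.875 = -39.3143 billion.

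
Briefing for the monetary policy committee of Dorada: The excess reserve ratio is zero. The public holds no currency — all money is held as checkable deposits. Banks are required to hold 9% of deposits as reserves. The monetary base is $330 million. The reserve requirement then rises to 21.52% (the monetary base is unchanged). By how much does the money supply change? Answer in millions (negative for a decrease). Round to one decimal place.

Initially m₁ = 1 / (0.09) ≈ 11.11111, so M₁ = 11.11111 × 330 = 3666.6663 million.
After the change m₂ = 1 / (0.2152) ≈ 4.64684, so M₂ = 4.64684 × 330 = 1533.4572 million.
ΔM = M₂ − M₁ = 1533.4572 − 3666.6663 = -2133.2091 million.

-2133.2 million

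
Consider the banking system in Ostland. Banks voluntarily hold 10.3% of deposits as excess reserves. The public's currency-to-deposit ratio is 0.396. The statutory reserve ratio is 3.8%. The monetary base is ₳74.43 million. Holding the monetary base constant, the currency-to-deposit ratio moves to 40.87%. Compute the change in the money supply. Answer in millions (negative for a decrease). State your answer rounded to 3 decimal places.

Initially m₁ = (1 + 0.396) / (0.038 + 0.103 + 0.396) ≈ 2.599628, so M₁ = 2.599628 × 74.43 ≈ 193.4903 million.
After the change m₂ = (1 + 0.4087) / (0.038 + 0.103 + 0.4087) ≈ 2.562671, so M₂ = 2.562671 × 74.43 ≈ 190.7396 million.
ΔM = M₂ − M₁ = 190.7396 − 193.4903 = -2.7507 million.

-2.751 million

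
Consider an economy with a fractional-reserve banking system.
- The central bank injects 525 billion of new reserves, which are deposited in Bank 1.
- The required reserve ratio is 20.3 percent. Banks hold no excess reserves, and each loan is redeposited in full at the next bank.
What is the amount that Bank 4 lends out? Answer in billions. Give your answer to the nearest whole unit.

Each bank lends a fraction (1 − rr) = 0.7970 of the deposit it receives, so Bank 4 receives 525·0.7970^3 and lends 525·0.7970^4 ≈ 211.8325 billion.

212 billion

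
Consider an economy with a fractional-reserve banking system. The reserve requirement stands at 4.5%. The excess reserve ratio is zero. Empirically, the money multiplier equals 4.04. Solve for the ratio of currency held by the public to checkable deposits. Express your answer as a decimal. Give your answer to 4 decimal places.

Using m = 4.04. From m = (1 + c)/(c + rr + e), rearranging gives 1 + c = m·(c + rr + e), so c·(1 − m) = m·(rr + e) − 1.
Hence c = [m·(rr + e) − 1]/(1 − m) = [4.04 × (0.045 + 0) − 1] / (1 − 4.04) ≈ 0.269145.

0.2691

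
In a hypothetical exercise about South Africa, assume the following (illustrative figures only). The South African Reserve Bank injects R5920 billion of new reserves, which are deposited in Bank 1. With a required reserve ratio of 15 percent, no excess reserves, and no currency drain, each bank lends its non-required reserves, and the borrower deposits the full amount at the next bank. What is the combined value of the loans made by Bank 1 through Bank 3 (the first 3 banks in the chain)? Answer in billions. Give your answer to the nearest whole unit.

Bank i lends (1 − rr)^i of the original deposit: Bank 1 lends 5920·0.8500 = 5032.0000, Bank 2 lends 5920·0.8500² = 4277.2000, and so on.
Summing a geometric series: total = 5920·[0.8500·(1 − 0.8500^3) / (1 − 0.8500)] = 12944.8200 billion.

R12945 billion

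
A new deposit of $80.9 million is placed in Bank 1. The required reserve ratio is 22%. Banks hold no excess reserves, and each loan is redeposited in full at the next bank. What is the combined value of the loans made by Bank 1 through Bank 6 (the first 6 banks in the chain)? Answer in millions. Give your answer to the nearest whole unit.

Bank i lends (1 − rr)^i of the original deposit: Bank 1 lends 80.9·0.7800 = 63.1020, Bank 2 lends 80.9·0.7800² ≈ 49.2196, and so on.
Summing a geometric series: total = 80.9·[0.7800·(1 − 0.7800^6) / (1 − 0.7800)] ≈ 222.2339 million.

$222 million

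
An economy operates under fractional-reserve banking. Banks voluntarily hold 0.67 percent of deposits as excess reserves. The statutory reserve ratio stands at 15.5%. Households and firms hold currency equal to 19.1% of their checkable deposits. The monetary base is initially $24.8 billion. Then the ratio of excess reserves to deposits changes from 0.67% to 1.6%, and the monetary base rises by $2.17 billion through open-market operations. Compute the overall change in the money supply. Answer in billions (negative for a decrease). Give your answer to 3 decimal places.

$4.988 billion

Before: m₁ = (1 + 0.191) / (0.155 + 0.0067 + 0.191) ≈ 3.376807, MB₁ = 24.8, so M₁ = 3.376807 × 24.8 ≈ 83.7448 billion.
After: m₂ = (1 + 0.191) / (0.155 + 0.016 + 0.191) ≈ 3.290055, MB₂ = 24.8 + 2.17 = 26.97, so M₂ = 3.290055 × 26.97 ≈ 88.7328 billion.
ΔM = M₂ − M₁ = 88.7328 − 83.7448 = 4.988 billion.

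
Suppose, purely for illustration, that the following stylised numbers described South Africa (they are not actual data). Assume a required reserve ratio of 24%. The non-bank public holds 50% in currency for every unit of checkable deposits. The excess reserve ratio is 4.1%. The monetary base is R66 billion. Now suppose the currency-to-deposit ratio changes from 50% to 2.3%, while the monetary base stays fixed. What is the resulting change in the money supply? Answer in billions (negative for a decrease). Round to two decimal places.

R95.34 billion

Initially m₁ = (1 + 0.5) / (0.24 + 0.041 + 0.5) ≈ 1.92061, so M₁ = 1.92061 × 66 ≈ 126.7603 billion.
After the change m₂ = (1 + 0.023) / (0.24 + 0.041 + 0.023) ≈ 3.36513, so M₂ = 3.36513 × 66 ≈ 222.0986 billion.
ΔM = M₂ − M₁ = 222.0986 − 126.7603 = 95.3383 billion.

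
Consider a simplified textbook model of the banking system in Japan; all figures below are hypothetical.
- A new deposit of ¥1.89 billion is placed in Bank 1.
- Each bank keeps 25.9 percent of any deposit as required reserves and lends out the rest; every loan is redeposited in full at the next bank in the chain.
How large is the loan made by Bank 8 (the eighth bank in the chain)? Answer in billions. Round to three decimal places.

Each bank lends a fraction (1 − rr) = 0.7410 of the deposit it receives, so Bank 8 receives 1.89·0.7410^7 and lends 1.89·0.7410^8 ≈ 0.1718 billion.

¥0.172 billion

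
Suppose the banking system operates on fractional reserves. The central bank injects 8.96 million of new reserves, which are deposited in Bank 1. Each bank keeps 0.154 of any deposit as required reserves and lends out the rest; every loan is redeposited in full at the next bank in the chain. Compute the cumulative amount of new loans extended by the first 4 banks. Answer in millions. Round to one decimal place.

24.0 million

Bank i lends (1 − rr)^i of the original deposit: Bank 1 lends 8.96·0.8460 ≈ 7.5802, Bank 2 lends 8.96·0.8460² ≈ 6.4128, and so on.
Summing a geometric series: total = 8.96·[0.8460·(1 − 0.8460^4) / (1 − 0.8460)] ≈ 24.0080 million.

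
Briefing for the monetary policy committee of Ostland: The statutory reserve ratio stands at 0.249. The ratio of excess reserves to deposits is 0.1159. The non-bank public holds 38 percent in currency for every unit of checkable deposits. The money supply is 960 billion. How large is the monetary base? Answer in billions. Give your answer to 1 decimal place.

518.2 billion

The money multiplier is m = (1 + c) / (rr + e + c) = (1 + 0.38) / (0.249 + 0.1159 + 0.38) ≈ 1.85260.
MB = M / m = 960 / 1.85260 ≈ 518.1907 billion.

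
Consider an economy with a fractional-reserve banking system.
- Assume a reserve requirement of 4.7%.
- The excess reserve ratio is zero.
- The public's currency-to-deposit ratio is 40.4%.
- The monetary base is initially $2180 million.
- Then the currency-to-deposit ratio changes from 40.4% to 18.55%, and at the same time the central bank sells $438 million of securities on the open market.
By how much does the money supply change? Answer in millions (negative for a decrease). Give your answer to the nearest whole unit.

$2096 million

Before: m₁ = (1 + 0.404) / (0.047 + 0.404) ≈ 3.11308, MB₁ = 2180, so M₁ = 3.11308 × 2180 = 6786.5144 million.
After: m₂ = (1 + 0.1855) / (0.047 + 0.1855) ≈ 5.09892, MB₂ = 2180 − 438 = 1742, so M₂ = 5.09892 × 1742 ≈ 8882.3186 million.
ΔM = M₂ − M₁ = 8882.3186 − 6786.5144 = 2095.8042 million.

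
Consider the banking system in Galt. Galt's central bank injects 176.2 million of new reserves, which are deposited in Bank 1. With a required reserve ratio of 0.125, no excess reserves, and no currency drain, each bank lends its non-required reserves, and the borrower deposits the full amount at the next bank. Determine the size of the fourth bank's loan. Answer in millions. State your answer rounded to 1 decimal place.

Each bank lends a fraction (1 − rr) = 0.8750 of the deposit it receives, so Bank 4 receives 176.2·0.8750^3 and lends 176.2·0.8750^4 ≈ 103.2852 million.

103.3 million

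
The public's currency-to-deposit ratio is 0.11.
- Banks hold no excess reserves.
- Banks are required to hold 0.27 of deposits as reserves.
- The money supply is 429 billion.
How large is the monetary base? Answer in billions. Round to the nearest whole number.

147 billion

The money multiplier is m = (1 + c) / (rr + c) = (1 + 0.11) / (0.27 + 0.11) ≈ 2.9211.
MB = M / m = 429 / 2.9211 ≈ 146.8625 billion.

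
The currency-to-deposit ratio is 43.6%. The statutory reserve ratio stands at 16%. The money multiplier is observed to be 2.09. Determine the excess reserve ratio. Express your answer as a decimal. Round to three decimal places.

0.091

Using m = 2.09. Since m = (1 + c)/(c + rr + e), the denominator satisfies c + rr + e = (1 + c)/m = (1 + 0.436) / 2.09 ≈ 0.687081.
With c = 0.436 and rr = 0.16, the excess reserve ratio is 0.687081 − 0.436 − 0.16 = 0.091081.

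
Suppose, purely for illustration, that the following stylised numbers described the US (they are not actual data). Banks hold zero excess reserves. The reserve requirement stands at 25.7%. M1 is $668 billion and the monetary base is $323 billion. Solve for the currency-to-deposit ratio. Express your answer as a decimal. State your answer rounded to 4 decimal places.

0.4386

Using m = M/MB = 668/323 ≈ 2.068111. From m = (1 + c)/(c + rr + e), rearranging gives 1 + c = m·(c + rr + e), so c·(1 − m) = m·(rr + e) − 1.
Hence c = [m·(rr + e) − 1]/(1 − m) = [2.068111 × (0.257 + 0) − 1] / (1 − 2.068111) ≈ 0.438621.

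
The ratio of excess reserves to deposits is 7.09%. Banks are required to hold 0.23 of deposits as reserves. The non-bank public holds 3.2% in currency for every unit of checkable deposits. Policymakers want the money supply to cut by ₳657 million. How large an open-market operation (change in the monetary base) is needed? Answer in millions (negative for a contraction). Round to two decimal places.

-211.93 million

The money multiplier is m = (1 + c) / (rr + e + c) = (1 + 0.032) / (0.23 + 0.0709 + 0.032) ≈ 3.100030.
ΔMB = ΔM / m = (−657) / 3.100030 ≈ -211.9334 million.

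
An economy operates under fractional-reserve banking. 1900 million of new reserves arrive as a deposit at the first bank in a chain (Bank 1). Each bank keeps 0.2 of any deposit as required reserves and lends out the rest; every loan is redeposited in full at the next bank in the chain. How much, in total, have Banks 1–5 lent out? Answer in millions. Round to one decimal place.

Bank i lends (1 − rr)^i of the original deposit: Bank 1 lends 1900·0.8000 = 1520.0000, Bank 2 lends 1900·0.8000² = 1216.0000, and so on.
Summing a geometric series: total = 1900·[0.8000·(1 − 0.8000^5) / (1 − 0.8000)] = 5109.6320 million.

5109.6 million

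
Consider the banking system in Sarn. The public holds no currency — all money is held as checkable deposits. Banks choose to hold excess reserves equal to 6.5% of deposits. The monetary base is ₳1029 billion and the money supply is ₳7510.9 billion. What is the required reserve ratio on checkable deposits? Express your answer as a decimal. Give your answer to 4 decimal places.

0.0720

Using m = M/MB = 7510.9/1029 ≈ 7.299223. Since m = (1 + c)/(c + rr + e), the denominator satisfies c + rr + e = (1 + c)/m = (1 + 0) / 7.299223 ≈ 0.137001.
With c = 0 and e = 0.065, the required reserve ratio on checkable deposits is 0.137001 − 0 − 0.065 = 0.072001.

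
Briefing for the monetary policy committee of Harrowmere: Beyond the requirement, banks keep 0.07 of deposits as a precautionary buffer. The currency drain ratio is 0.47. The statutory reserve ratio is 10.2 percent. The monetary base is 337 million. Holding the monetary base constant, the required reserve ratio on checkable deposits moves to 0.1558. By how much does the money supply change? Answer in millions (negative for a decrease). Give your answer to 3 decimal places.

-59.664 million

Initially m₁ = (1 + 0.47) / (0.102 + 0.07 + 0.47) ≈ 2.2897196, so M₁ = 2.2897196 × 337 ≈ 771.6355 million.
After the change m₂ = (1 + 0.47) / (0.1558 + 0.07 + 0.47) ≈ 2.1126761, so M₂ = 2.1126761 × 337 ≈ 711.9718 million.
ΔM = M₂ − M₁ = 711.9718 − 771.6355 = -59.6637 million.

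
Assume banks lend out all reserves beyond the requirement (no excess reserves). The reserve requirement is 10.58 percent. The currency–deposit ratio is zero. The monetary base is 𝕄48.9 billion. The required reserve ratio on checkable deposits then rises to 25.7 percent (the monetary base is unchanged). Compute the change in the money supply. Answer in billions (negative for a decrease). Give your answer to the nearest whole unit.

-272 billion

Initially m₁ = 1 / (0.1058) ≈ 9.4518, so M₁ = 9.4518 × 48.9 ≈ 462.193 billion.
After the change m₂ = 1 / (0.257) ≈ 3.8911, so M₂ = 3.8911 × 48.9 ≈ 190.2748 billion.
ΔM = M₂ − M₁ = 190.2748 − 462.193 = -271.9182 billion.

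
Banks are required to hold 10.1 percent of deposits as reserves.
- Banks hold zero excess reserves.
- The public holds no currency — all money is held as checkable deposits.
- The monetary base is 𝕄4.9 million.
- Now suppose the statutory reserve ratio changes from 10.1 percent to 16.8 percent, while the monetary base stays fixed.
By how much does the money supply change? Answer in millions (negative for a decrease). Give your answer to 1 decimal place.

-19.3 million

Initially m₁ = 1 / (0.101) ≈ 9.9010, so M₁ = 9.9010 × 4.9 = 48.5149 million.
After the change m₂ = 1 / (0.168) ≈ 5.9524, so M₂ = 5.9524 × 4.9 ≈ 29.1668 million.
ΔM = M₂ − M₁ = 29.1668 − 48.5149 = -19.3481 million.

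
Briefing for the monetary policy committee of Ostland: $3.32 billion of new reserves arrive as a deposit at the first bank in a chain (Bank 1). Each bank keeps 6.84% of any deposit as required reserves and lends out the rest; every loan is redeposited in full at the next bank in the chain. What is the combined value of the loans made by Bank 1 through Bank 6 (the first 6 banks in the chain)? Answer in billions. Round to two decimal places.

$15.66 billion

Bank i lends (1 − rr)^i of the original deposit: Bank 1 lends 3.32·0.9316 ≈ 3.0929, Bank 2 lends 3.32·0.9316² ≈ 2.8814, and so on.
Summing a geometric series: total = 3.32·[0.9316·(1 − 0.9316^6) / (1 − 0.9316)] ≈ 15.6591 billion.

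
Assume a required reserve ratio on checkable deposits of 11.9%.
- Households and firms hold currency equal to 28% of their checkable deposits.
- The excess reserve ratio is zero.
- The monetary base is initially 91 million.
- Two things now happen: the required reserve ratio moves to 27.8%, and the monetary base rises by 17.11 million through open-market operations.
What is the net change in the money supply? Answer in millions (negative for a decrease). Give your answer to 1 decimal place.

Before: m₁ = (1 + 0.28) / (0.119 + 0.28) ≈ 3.20802, MB₁ = 91, so M₁ = 3.20802 × 91 ≈ 291.9298 million.
After: m₂ = (1 + 0.28) / (0.278 + 0.28) ≈ 2.29391, MB₂ = 91 + 17.11 = 108.11, so M₂ = 2.29391 × 108.11 ≈ 247.9946 million.
ΔM = M₂ − M₁ = 247.9946 − 291.9298 = -43.9352 million.

-43.9 million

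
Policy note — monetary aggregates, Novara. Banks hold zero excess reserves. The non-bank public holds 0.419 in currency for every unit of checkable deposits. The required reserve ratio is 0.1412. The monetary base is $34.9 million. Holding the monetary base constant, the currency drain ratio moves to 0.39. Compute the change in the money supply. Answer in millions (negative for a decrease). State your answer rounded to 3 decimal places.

$2.921 million

Initially m₁ = (1 + 0.419) / (0.1412 + 0.419) ≈ 2.533024, so M₁ = 2.533024 × 34.9 ≈ 88.4025 million.
After the change m₂ = (1 + 0.39) / (0.1412 + 0.39) ≈ 2.616717, so M₂ = 2.616717 × 34.9 ≈ 91.3234 million.
ΔM = M₂ − M₁ = 91.3234 − 88.4025 = 2.9209 million.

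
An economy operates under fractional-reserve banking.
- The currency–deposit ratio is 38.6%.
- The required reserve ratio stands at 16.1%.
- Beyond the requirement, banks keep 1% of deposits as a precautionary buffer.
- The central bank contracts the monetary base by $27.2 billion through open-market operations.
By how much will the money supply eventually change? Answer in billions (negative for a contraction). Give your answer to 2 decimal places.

-67.68 billion

The money multiplier is m = (1 + c) / (rr + e + c) = (1 + 0.386) / (0.161 + 0.01 + 0.386) ≈ 2.48833.
The sale removes 27.2 billion of base, so ΔM = m × ΔMB = 2.48833 × (−27.2) ≈ -67.6826 billion.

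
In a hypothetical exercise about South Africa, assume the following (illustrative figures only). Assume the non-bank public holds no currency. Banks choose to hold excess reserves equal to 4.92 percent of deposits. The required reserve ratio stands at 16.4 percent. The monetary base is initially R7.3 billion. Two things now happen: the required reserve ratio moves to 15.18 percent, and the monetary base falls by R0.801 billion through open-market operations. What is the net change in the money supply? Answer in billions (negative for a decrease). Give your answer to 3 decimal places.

-1.907 billion

Before: m₁ = 1 / (0.164 + 0.0492) ≈ 4.69043, MB₁ = 7.3, so M₁ = 4.69043 × 7.3 ≈ 34.2401 billion.
After: m₂ = 1 / (0.1518 + 0.0492) ≈ 4.97512, MB₂ = 7.3 − 0.801 = 6.499, so M₂ = 4.97512 × 6.499 ≈ 32.3333 billion.
ΔM = M₂ − M₁ = 32.3333 − 34.2401 = -1.9068 billion.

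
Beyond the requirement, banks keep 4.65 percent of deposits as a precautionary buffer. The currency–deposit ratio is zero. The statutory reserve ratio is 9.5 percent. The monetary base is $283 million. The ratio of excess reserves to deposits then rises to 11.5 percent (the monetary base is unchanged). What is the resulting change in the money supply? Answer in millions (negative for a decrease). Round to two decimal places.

-652.38 million

Initially m₁ = 1 / (0.095 + 0.0465) ≈ 7.067138, so M₁ = 7.067138 × 283 ≈ 2000.0001 million.
After the change m₂ = 1 / (0.095 + 0.115) ≈ 4.761905, so M₂ = 4.761905 × 283 ≈ 1347.6191 million.
ΔM = M₂ − M₁ = 1347.6191 − 2000.0001 = -652.381 million.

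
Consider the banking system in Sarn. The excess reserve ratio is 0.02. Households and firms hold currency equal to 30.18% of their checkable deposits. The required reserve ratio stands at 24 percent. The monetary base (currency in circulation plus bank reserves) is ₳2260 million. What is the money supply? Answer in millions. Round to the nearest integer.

The money multiplier is m = (1 + c) / (rr + e + c) = (1 + 0.3018) / (0.24 + 0.02 + 0.3018) ≈ 2.31719.
So M = m × MB = 2.31719 × 2260 = 5236.8494 million.

₳5237 million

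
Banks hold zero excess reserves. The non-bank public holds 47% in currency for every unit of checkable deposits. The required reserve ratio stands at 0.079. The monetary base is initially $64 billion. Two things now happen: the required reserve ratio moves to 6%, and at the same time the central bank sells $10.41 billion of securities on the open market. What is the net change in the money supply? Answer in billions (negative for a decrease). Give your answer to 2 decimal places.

-22.73 billion

Before: m₁ = (1 + 0.47) / (0.079 + 0.47) ≈ 2.67760, MB₁ = 64, so M₁ = 2.67760 × 64 = 171.3664 billion.
After: m₂ = (1 + 0.47) / (0.06 + 0.47) ≈ 2.77358, MB₂ = 64 − 10.41 = 53.59, so M₂ = 2.77358 × 53.59 ≈ 148.6362 billion.
ΔM = M₂ − M₁ = 148.6362 − 171.3664 = -22.7302 billion.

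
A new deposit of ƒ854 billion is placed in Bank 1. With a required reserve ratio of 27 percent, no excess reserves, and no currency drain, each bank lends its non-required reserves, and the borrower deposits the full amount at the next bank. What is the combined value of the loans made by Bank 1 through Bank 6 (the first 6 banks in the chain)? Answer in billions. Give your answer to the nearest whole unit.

ƒ1960 billion

Bank i lends (1 − rr)^i of the original deposit: Bank 1 lends 854·0.7300 = 623.4200, Bank 2 lends 854·0.7300² = 455.0966, and so on.
Summing a geometric series: total = 854·[0.7300·(1 − 0.7300^6) / (1 − 0.7300)] ≈ 1959.5378 billion.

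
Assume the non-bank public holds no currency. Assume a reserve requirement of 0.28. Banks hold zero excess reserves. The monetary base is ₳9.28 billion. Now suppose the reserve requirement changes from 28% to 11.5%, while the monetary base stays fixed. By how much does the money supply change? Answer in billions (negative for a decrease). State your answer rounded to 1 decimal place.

₳47.6 billion

Initially m₁ = 1 / (0.28) ≈ 3.5714, so M₁ = 3.5714 × 9.28 ≈ 33.1426 billion.
After the change m₂ = 1 / (0.115) ≈ 8.6957, so M₂ = 8.6957 × 9.28 ≈ 80.6961 billion.
ΔM = M₂ − M₁ = 80.6961 − 33.1426 = 47.5535 billion.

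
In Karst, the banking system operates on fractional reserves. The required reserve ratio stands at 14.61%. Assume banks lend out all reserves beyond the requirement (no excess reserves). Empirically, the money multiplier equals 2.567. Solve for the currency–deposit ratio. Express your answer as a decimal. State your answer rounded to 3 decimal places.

Using m = 2.567. From m = (1 + c)/(c + rr + e), rearranging gives 1 + c = m·(c + rr + e), so c·(1 − m) = m·(rr + e) − 1.
Hence c = [m·(rr + e) − 1]/(1 − m) = [2.567 × (0.1461 + 0) − 1] / (1 − 2.567) ≈ 0.398827.

0.399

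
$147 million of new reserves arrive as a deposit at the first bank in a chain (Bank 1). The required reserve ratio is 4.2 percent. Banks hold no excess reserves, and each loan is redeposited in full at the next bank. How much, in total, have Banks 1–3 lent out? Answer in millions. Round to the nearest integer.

$405 million

Bank i lends (1 − rr)^i of the original deposit: Bank 1 lends 147·0.9580 = 140.8260, Bank 2 lends 147·0.9580² ≈ 134.9113, and so on.
Summing a geometric series: total = 147·[0.9580·(1 − 0.9580^3) / (1 − 0.9580)] ≈ 404.9823 million.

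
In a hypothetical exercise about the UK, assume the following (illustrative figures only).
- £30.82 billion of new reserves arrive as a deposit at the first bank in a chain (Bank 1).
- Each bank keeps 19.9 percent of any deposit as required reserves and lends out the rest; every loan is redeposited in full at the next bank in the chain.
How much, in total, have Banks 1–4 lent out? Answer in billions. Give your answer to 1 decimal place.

Bank i lends (1 − rr)^i of the original deposit: Bank 1 lends 30.82·0.8010 ≈ 24.6868, Bank 2 lends 30.82·0.8010² ≈ 19.7741, and so on.
Summing a geometric series: total = 30.82·[0.8010·(1 − 0.8010^4) / (1 − 0.8010)] ≈ 72.9872 billion.

£73.0 billion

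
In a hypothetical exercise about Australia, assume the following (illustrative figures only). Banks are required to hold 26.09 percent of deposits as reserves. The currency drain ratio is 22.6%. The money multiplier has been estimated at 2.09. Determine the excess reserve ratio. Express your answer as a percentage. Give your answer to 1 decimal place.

Using m = 2.09. Since m = (1 + c)/(c + rr + e), the denominator satisfies c + rr + e = (1 + c)/m = (1 + 0.226) / 2.09 ≈ 0.586603.
With c = 0.226 and rr = 0.2609, the excess reserve ratio is 0.586603 − 0.226 − 0.2609 = 0.099703.

10.0%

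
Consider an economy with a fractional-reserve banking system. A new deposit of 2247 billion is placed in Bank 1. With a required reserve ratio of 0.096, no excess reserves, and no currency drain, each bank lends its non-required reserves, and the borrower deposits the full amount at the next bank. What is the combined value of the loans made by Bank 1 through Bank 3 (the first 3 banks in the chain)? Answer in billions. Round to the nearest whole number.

Bank i lends (1 − rr)^i of the original deposit: Bank 1 lends 2247·0.9040 = 2031.2880, Bank 2 lends 2247·0.9040² ≈ 1836.2844, and so on.
Summing a geometric series: total = 2247·[0.9040·(1 − 0.9040^3) / (1 − 0.9040)] ≈ 5527.5734 billion.

5528 billion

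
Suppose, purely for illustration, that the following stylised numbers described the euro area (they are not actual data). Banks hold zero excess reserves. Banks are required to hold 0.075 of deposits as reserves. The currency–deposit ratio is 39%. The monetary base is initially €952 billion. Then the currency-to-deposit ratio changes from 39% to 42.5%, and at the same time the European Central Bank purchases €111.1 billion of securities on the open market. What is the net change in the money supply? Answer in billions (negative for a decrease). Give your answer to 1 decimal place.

Before: m₁ = (1 + 0.39) / (0.075 + 0.39) ≈ 2.989247, MB₁ = 952, so M₁ = 2.989247 × 952 ≈ 2845.7631 billion.
After: m₂ = (1 + 0.425) / (0.075 + 0.425) = 2.85, MB₂ = 952 + 111.1 = 1063.1, so M₂ = 2.85 × 1063.1 = 3029.835 billion.
ΔM = M₂ − M₁ = 3029.835 − 2845.7631 = 184.0719 billion.

€184.1 billion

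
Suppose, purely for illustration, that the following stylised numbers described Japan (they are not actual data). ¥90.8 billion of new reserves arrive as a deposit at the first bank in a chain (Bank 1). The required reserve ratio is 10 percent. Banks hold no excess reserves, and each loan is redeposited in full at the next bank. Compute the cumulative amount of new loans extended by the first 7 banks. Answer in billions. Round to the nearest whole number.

¥426 billion

Bank i lends (1 − rr)^i of the original deposit: Bank 1 lends 90.8·0.9000 = 81.7200, Bank 2 lends 90.8·0.9000² = 73.5480, and so on.
Summing a geometric series: total = 90.8·[0.9000·(1 − 0.9000^7) / (1 − 0.9000)] ≈ 426.3358 billion.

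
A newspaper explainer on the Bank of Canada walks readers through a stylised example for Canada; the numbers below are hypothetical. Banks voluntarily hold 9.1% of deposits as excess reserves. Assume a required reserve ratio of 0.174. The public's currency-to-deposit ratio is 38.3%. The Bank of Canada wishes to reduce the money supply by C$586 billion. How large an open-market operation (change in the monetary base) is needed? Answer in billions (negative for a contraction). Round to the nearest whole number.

The money multiplier is m = (1 + c) / (rr + e + c) = (1 + 0.383) / (0.174 + 0.091 + 0.383) ≈ 2.1343.
ΔMB = ΔM / m = (−586) / 2.1343 ≈ -274.5631 billion.

-275 billion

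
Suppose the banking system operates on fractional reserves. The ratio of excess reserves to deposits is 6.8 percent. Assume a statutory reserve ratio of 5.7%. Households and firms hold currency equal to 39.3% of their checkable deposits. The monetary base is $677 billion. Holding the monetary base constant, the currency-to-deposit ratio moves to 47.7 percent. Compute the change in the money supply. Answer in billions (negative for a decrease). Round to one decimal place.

-159.6 billion

Initially m₁ = (1 + 0.393) / (0.057 + 0.068 + 0.393) ≈ 2.68919, so M₁ = 2.68919 × 677 ≈ 1820.5816 billion.
After the change m₂ = (1 + 0.477) / (0.057 + 0.068 + 0.477) ≈ 2.45349, so M₂ = 2.45349 × 677 ≈ 1661.0127 billion.
ΔM = M₂ − M₁ = 1661.0127 − 1820.5816 = -159.5689 billion.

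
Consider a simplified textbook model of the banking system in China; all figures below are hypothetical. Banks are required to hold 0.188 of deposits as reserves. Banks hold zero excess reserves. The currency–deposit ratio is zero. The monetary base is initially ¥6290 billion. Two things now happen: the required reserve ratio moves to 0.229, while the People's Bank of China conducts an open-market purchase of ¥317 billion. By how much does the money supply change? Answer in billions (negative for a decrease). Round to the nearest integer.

-4606 billion

Before: m₁ = 1 / (0.188) ≈ 5.31915, MB₁ = 6290, so M₁ = 5.31915 × 6290 = 33457.4535 billion.
After: m₂ = 1 / (0.229) ≈ 4.36681, MB₂ = 6290 + 317 = 6607, so M₂ = 4.36681 × 6607 ≈ 28851.5137 billion.
ΔM = M₂ − M₁ = 28851.5137 − 33457.4535 = -4605.9398 billion.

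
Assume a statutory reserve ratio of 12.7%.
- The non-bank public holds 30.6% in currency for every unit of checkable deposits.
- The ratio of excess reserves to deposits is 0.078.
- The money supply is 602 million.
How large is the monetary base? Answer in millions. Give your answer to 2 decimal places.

235.55 million

The money multiplier is m = (1 + c) / (rr + e + c) = (1 + 0.306) / (0.127 + 0.078 + 0.306) ≈ 2.555773.
MB = M / m = 602 / 2.555773 ≈ 235.5452 million.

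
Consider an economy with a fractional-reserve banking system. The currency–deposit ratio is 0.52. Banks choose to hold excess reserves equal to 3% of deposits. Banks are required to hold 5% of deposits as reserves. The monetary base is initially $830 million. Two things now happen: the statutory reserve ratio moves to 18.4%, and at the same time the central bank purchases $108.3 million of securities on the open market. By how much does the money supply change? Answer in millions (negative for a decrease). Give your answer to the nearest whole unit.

-160 million

Before: m₁ = (1 + 0.52) / (0.05 + 0.03 + 0.52) ≈ 2.5333, MB₁ = 830, so M₁ = 2.5333 × 830 = 2102.639 million.
After: m₂ = (1 + 0.52) / (0.184 + 0.03 + 0.52) ≈ 2.0708, MB₂ = 830 + 108.3 = 938.3, so M₂ = 2.0708 × 938.3 ≈ 1943.0316 million.
ΔM = M₂ − M₁ = 1943.0316 − 2102.639 = -159.6074 million.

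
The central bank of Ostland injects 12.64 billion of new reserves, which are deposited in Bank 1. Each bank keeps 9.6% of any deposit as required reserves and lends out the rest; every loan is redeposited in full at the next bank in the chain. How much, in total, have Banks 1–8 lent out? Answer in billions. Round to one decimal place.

Bank i lends (1 − rr)^i of the original deposit: Bank 1 lends 12.64·0.9040 ≈ 11.4266, Bank 2 lends 12.64·0.9040² ≈ 10.3296, and so on.
Summing a geometric series: total = 12.64·[0.9040·(1 − 0.9040^8) / (1 − 0.9040)] ≈ 65.9392 billion.

65.9 billion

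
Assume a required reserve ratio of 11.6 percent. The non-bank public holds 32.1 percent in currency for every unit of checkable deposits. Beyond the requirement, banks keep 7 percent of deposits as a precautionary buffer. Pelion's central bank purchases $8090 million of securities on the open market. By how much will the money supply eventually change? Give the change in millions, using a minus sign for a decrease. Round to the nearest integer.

$21079 million

The money multiplier is m = (1 + c) / (rr + e + c) = (1 + 0.321) / (0.116 + 0.07 + 0.321) ≈ 2.60552.
The purchase adds 8090 million of base, so ΔM = m × ΔMB = 2.60552 × (+8090) = 21078.6568 million.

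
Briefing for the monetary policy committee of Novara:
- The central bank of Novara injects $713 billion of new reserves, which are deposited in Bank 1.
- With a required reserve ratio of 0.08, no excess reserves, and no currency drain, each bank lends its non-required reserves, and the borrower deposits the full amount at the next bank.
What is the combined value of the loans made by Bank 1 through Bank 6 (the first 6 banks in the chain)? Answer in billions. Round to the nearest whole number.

Bank i lends (1 − rr)^i of the original deposit: Bank 1 lends 713·0.9200 = 655.9600, Bank 2 lends 713·0.9200² = 603.4832, and so on.
Summing a geometric series: total = 713·[0.9200·(1 − 0.9200^6) / (1 − 0.9200)] ≈ 3227.6922 billion.

$3228 billion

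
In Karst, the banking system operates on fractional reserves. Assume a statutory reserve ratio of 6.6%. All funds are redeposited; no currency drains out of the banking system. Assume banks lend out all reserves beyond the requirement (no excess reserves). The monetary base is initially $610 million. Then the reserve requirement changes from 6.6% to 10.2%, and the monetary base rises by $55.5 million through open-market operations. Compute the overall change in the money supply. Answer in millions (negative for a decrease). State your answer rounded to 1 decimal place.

-2717.9 million

Before: m₁ = 1 / (0.066) ≈ 15.15152, MB₁ = 610, so M₁ = 15.15152 × 610 = 9242.4272 million.
After: m₂ = 1 / (0.102) ≈ 9.80392, MB₂ = 610 + 55.5 = 665.5, so M₂ = 9.80392 × 665.5 ≈ 6524.5088 million.
ΔM = M₂ − M₁ = 6524.5088 − 9242.4272 = -2717.9184 million.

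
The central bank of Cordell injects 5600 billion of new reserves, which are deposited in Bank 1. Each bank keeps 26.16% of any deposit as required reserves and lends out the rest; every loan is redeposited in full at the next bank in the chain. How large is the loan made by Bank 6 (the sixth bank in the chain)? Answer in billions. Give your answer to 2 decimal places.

Each bank lends a fraction (1 − rr) = 0.7384 of the deposit it receives, so Bank 6 receives 5600·0.7384^5 and lends 5600·0.7384^6 ≈ 907.6913 billion.

907.69 billion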